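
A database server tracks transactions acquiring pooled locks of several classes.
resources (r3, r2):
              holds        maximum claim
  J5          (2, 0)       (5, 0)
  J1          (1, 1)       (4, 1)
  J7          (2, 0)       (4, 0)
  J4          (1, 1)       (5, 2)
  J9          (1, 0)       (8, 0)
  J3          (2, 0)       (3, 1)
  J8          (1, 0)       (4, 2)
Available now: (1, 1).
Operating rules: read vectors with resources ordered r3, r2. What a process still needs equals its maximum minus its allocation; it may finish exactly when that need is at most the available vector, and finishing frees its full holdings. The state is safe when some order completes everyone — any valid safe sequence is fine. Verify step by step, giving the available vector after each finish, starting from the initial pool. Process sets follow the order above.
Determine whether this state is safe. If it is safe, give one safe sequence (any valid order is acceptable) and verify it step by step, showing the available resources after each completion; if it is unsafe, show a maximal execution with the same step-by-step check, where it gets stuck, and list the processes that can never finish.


SAFE, for example via the order J3, J1, J7, J8, J5, J9, J4.
Key observation: reading the order forward, J3 is the first process whose need (1, 1) meets the free pool (1, 1) exactly on a resource it requests.
Step-by-step check:
  pool = (1, 1)
  J3 needs (1, 1) <= (1, 1) -> finishes; pool += (2, 0) = (3, 1)
  J1 needs (3, 0) <= (3, 1) -> finishes; pool += (1, 1) = (4, 2)
  J7 needs (2, 0) <= (4, 2) -> finishes; pool += (2, 0) = (6, 2)
  J8 needs (3, 2) <= (6, 2) -> finishes; pool += (1, 0) = (7, 2)
  J5 needs (3, 0) <= (7, 2) -> finishes; pool += (2, 0) = (9, 2)
  J9 needs (7, 0) <= (9, 2) -> finishes; pool += (1, 0) = (10, 2)
  J4 needs (4, 1) <= (10, 2) -> finishes; pool += (1, 1) = (11, 3)


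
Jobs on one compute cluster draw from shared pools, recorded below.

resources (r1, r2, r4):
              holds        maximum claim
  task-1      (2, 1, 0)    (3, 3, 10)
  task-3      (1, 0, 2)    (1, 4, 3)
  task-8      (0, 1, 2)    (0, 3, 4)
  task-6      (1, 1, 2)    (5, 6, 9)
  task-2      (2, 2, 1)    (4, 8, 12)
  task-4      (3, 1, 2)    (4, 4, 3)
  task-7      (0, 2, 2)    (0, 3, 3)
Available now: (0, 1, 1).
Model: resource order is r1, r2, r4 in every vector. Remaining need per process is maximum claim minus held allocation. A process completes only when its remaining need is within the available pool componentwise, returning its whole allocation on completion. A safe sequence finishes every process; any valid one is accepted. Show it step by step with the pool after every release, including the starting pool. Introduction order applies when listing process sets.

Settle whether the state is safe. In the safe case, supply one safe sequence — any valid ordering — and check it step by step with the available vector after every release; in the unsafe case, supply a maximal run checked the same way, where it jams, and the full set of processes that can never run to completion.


SAFE — a valid safe sequence is task-7, task-8, task-3, task-4, task-6, task-1, task-2.
Key observation: at task-7 the run first touches a limit — (0, 1, 1) against (0, 1, 1), exact on a resource it actually requests.
Step-by-step check:
  pool = (0, 1, 1)
  run task-7 (needs (0, 1, 1), free (0, 1, 1)); after release of (0, 2, 2) the pool is (0, 3, 3)
  run task-8 (needs (0, 2, 2), free (0, 3, 3)); after release of (0, 1, 2) the pool is (0, 4, 5)
  run task-3 (needs (0, 4, 1), free (0, 4, 5)); after release of (1, 0, 2) the pool is (1, 4, 7)
  run task-4 (needs (1, 3, 1), free (1, 4, 7)); after release of (3, 1, 2) the pool is (4, 5, 9)
  run task-6 (needs (4, 5, 7), free (4, 5, 9)); after release of (1, 1, 2) the pool is (5, 6, 11)
  run task-1 (needs (1, 2, 10), free (5, 6, 11)); after release of (2, 1, 0) the pool is (7, 7, 11)
  run task-2 (needs (2, 6, 11), free (7, 7, 11)); after release of (2, 2, 1) the pool is (9, 9, 12)


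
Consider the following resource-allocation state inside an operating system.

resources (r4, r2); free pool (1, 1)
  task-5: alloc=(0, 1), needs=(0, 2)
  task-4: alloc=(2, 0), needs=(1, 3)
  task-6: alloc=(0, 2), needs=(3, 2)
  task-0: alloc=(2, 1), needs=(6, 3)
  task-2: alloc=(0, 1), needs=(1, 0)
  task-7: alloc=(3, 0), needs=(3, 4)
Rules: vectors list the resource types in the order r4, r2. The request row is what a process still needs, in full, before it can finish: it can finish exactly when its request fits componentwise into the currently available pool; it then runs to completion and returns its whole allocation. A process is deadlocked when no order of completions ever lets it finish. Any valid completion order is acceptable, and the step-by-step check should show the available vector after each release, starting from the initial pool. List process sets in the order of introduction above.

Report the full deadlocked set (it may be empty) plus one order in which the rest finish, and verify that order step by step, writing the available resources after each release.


No process is deadlocked.
Key observation: task-2 fits the free pool immediately, and its release cascades until everyone finishes.
One completion order for the rest: task-2, task-5, task-4, task-6, task-7, task-0. Walking it through:
  pool = (1, 1)
  task-2: need (1, 0) fits (1, 1); releases (0, 1), pool now (1, 2)
  task-5: need (0, 2) fits (1, 2); releases (0, 1), pool now (1, 3)
  task-4: need (1, 3) fits (1, 3); releases (2, 0), pool now (3, 3)
  task-6: need (3, 2) fits (3, 3); releases (0, 2), pool now (3, 5)
  task-7: need (3, 4) fits (3, 5); releases (3, 0), pool now (6, 5)
  task-0: need (6, 3) fits (6, 5); releases (2, 1), pool now (8, 6)


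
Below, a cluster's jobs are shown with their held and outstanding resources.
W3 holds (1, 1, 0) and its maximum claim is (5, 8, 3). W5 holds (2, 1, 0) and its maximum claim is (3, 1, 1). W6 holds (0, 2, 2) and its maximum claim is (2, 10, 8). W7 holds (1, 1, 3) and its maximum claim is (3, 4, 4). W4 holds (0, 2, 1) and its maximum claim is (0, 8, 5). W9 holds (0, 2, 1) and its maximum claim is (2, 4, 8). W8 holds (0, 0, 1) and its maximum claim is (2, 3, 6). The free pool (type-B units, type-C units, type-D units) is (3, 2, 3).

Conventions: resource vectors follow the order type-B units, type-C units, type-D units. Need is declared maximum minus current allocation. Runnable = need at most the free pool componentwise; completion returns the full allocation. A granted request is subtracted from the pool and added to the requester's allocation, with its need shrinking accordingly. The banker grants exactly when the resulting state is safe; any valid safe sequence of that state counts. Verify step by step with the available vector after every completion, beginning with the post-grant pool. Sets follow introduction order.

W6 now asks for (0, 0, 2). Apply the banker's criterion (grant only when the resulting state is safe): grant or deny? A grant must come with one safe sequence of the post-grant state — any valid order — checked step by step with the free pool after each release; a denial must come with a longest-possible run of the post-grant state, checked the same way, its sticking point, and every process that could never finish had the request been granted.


DENY. Granting would leave the state unsafe.
Key observation: after W5, W7 the pool peaks at (6, 4, 4), and each blocked process is short somewhere: W3 on type-C units; W6 on type-C units; W4 on type-C units; W9 on type-D units; W8 on type-D units.
After a pretend grant, a maximal execution: W5, W7 — then nothing else fits. Walking it through:
  pool = (3, 2, 1)
  W5 needs (1, 0, 1) <= (3, 2, 1) -> finishes; pool += (2, 1, 0) = (5, 3, 1)
  W7 needs (2, 3, 1) <= (5, 3, 1) -> finishes; pool += (1, 1, 3) = (6, 4, 4)
  W3 cannot run: need (4, 7, 3) vs free (6, 4, 4) (insufficient type-C units)
  W6 cannot run: need (2, 8, 4) vs free (6, 4, 4) (insufficient type-C units)
  W4 cannot run: need (0, 6, 4) vs free (6, 4, 4) (insufficient type-C units)
  W9 cannot run: need (2, 2, 7) vs free (6, 4, 4) (insufficient type-D units)
  W8 cannot run: need (2, 3, 5) vs free (6, 4, 4) (insufficient type-D units)
Post-grant, the permanently blocked set is W3, W6, W4, W9 and W8.


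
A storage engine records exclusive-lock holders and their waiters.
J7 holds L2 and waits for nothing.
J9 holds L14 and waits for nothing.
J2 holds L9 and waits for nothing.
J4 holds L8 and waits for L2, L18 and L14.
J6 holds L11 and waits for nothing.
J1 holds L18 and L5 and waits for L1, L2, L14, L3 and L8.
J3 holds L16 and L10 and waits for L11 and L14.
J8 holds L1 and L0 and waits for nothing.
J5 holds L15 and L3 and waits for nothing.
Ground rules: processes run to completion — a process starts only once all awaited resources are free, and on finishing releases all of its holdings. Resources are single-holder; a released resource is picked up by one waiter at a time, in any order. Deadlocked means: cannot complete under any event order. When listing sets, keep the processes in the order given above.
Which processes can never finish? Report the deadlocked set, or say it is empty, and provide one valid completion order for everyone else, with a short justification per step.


The deadlocked set is J4 and J1.
Key observation: nobody on the ring J4 -> J1 -> J4 can start until another member finishes, which never happens; no other process is dragged down with it.
A valid finishing order for the others: J7, J9, J6, J5, J2, J8, J3.
Verifying each step:
  J7 waits on nothing -> runs at once and releases L2
  J9 waits on nothing -> runs at once and releases L14
  J6 waits on nothing -> runs at once and releases L11
  J5 waits on nothing -> runs at once and releases L15 and L3
  J2 waits on nothing -> runs at once and releases L9
  J8 waits on nothing -> runs at once and releases L1 and L0
  run J3 (all its waits — L11 and L14 — are resolved); releases L16 and L10


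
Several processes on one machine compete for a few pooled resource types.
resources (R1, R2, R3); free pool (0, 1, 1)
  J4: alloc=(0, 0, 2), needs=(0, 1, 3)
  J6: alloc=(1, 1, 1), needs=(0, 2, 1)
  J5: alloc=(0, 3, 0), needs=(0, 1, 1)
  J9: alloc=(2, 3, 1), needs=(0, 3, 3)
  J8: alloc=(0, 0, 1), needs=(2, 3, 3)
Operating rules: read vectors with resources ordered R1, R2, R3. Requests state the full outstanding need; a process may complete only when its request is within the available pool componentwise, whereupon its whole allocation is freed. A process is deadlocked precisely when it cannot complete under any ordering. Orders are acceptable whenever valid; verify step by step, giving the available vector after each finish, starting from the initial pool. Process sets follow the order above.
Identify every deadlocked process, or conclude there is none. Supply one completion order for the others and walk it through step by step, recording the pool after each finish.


Deadlocked set: J4, J9 and J8.
Key observation: even finishing J5, J6 leaves just (1, 5, 2) free — too little R3 for any of the remaining processes.
A valid finishing order for the others: J5, J6. Check, step by step:
  pool = (0, 1, 1)
  J5 needs (0, 1, 1) <= (0, 1, 1) -> finishes; pool += (0, 3, 0) = (0, 4, 1)
  J6 needs (0, 2, 1) <= (0, 4, 1) -> finishes; pool += (1, 1, 1) = (1, 5, 2)
The stuck group stays short no matter what:
  blocked: J4 wants (0, 1, 3), pool (1, 5, 2) — not enough R3
  blocked: J9 wants (0, 3, 3), pool (1, 5, 2) — not enough R3
  blocked: J8 wants (2, 3, 3), pool (1, 5, 2) — not enough R1 and R3


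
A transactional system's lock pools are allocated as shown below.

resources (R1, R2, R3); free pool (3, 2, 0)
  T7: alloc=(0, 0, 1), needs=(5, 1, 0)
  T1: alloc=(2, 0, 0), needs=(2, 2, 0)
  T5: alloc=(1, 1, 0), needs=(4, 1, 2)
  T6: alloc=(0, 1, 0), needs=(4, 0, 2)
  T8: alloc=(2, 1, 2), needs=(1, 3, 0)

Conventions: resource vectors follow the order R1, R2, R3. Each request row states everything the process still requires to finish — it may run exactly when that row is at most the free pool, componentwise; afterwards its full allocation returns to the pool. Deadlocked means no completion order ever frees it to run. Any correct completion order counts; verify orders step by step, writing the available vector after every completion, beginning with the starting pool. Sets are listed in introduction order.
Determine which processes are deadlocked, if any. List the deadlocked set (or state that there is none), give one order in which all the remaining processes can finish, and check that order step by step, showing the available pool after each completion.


The deadlocked set is T5, T6 and T8.
Key observation: after T1, T7 the pool peaks at (5, 2, 1), and each blocked process is short somewhere: T5 on R3; T6 on R3; T8 on R2.
A valid finishing order for the others: T1, T7. Walking it through:
  pool = (3, 2, 0)
  run T1 (needs (2, 2, 0), free (3, 2, 0)); after release of (2, 0, 0) the pool is (5, 2, 0)
  run T7 (needs (5, 1, 0), free (5, 2, 0)); after release of (0, 0, 1) the pool is (5, 2, 1)
The stuck group stays short no matter what:
  T5 cannot run: need (4, 1, 2) vs free (5, 2, 1) (insufficient R3)
  T6 cannot run: need (4, 0, 2) vs free (5, 2, 1) (insufficient R3)
  T8 cannot run: need (1, 3, 0) vs free (5, 2, 1) (insufficient R2)


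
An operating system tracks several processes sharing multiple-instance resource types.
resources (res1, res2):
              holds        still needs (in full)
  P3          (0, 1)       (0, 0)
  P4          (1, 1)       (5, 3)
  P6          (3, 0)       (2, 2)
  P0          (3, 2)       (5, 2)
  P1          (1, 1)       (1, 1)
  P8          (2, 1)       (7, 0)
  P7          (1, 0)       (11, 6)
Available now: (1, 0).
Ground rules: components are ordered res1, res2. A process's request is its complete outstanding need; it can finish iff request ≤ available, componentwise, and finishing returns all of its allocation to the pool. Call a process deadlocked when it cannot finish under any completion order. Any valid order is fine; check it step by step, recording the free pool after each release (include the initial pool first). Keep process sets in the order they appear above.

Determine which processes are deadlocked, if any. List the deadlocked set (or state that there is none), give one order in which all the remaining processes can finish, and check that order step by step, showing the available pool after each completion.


Nothing here is deadlocked.
Key observation: starting with P3, each completion frees enough for the next — no one is permanently blocked.
The rest can finish in the order P3, P1, P6, P0, P8, P4, P7. Verifying each step:
  pool = (1, 0)
  P3 needs (0, 0) <= (1, 0) -> finishes; pool += (0, 1) = (1, 1)
  P1 needs (1, 1) <= (1, 1) -> finishes; pool += (1, 1) = (2, 2)
  P6 needs (2, 2) <= (2, 2) -> finishes; pool += (3, 0) = (5, 2)
  P0 needs (5, 2) <= (5, 2) -> finishes; pool += (3, 2) = (8, 4)
  P8 needs (7, 0) <= (8, 4) -> finishes; pool += (2, 1) = (10, 5)
  P4 needs (5, 3) <= (10, 5) -> finishes; pool += (1, 1) = (11, 6)
  P7 needs (11, 6) <= (11, 6) -> finishes; pool += (1, 0) = (12, 6)


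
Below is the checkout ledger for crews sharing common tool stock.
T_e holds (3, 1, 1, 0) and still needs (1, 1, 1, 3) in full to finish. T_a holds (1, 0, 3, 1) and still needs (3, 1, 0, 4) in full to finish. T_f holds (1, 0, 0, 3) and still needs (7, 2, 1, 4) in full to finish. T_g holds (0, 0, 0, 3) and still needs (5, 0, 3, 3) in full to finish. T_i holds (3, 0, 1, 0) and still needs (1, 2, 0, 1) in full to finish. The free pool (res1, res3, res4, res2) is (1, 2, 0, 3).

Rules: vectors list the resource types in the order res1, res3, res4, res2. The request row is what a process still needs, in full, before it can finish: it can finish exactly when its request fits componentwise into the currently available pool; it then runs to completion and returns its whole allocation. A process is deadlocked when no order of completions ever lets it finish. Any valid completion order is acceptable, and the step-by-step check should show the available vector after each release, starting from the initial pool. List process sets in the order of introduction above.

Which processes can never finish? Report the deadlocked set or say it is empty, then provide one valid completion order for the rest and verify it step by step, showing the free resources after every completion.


Deadlocked set: T_a, T_f and T_g.
Key observation: after T_i, T_e the pool peaks at (7, 3, 2, 3), and each blocked process is short somewhere: T_a on res2; T_f on res2; T_g on res4.
The rest can finish in the order T_i, T_e. Verifying each step:
  pool = (1, 2, 0, 3)
  T_i: need (1, 2, 0, 1) fits (1, 2, 0, 3); releases (3, 0, 1, 0), pool now (4, 2, 1, 3)
  T_e: need (1, 1, 1, 3) fits (4, 2, 1, 3); releases (3, 1, 1, 0), pool now (7, 3, 2, 3)
The stuck group stays short no matter what:
  blocked: T_a wants (3, 1, 0, 4), pool (7, 3, 2, 3) — not enough res2
  blocked: T_f wants (7, 2, 1, 4), pool (7, 3, 2, 3) — not enough res2
  blocked: T_g wants (5, 0, 3, 3), pool (7, 3, 2, 3) — not enough res4


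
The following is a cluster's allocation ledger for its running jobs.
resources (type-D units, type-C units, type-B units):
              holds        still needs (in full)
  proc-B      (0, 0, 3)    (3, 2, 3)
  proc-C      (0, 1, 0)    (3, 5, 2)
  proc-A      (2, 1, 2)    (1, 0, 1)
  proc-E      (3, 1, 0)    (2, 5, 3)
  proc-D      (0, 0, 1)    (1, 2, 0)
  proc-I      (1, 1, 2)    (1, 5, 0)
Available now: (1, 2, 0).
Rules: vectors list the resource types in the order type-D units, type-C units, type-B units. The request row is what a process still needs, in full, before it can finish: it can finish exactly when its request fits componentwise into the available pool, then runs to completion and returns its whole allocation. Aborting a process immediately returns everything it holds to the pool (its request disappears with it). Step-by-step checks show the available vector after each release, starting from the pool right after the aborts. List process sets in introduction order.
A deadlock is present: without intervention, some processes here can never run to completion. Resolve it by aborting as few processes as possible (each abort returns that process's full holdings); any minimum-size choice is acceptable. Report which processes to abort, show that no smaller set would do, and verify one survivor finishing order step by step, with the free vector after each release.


The answer: abort proc-E and proc-I.
Key observation: proc-C had no path to completion before; after the abort of proc-E and proc-I ((4, 2, 2) returned), step 2 is where it fits.
Why nothing smaller works — every single abort fails: proc-B alone leaves proc-C blocked (short on type-C units); proc-C alone leaves proc-E blocked (short on type-C units); proc-A alone leaves proc-C blocked (short on type-C units); proc-E alone leaves proc-C blocked (short on type-C units); proc-D alone leaves proc-C blocked (short on type-C units); proc-I alone leaves proc-C blocked (short on type-C units).
The survivors complete as proc-A, proc-C, proc-B, proc-D. Check, step by step (starting from the post-abort pool):
  pool = (5, 4, 2)
  run proc-A (needs (1, 0, 1), free (5, 4, 2)); after release of (2, 1, 2) the pool is (7, 5, 4)
  run proc-C (needs (3, 5, 2), free (7, 5, 4)); after release of (0, 1, 0) the pool is (7, 6, 4)
  run proc-B (needs (3, 2, 3), free (7, 6, 4)); after release of (0, 0, 3) the pool is (7, 6, 7)
  run proc-D (needs (1, 2, 0), free (7, 6, 7)); after release of (0, 0, 1) the pool is (7, 6, 8)


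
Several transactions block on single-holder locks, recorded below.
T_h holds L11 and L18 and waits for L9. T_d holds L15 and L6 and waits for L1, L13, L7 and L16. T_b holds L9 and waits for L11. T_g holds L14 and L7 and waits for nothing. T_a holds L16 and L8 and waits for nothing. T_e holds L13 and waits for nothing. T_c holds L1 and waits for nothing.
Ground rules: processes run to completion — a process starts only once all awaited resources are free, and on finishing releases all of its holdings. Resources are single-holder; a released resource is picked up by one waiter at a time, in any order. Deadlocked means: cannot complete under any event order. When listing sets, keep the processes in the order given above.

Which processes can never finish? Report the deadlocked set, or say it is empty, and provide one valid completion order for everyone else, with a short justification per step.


Deadlocked set: T_h and T_b.
Key observation: the waits loop around T_h -> T_b -> T_h with no way out; no other process is dragged down with it.
The rest can finish in the order T_g, T_e, T_a, T_c, T_d.
Step-by-step check:
  run T_g (it waits on nothing); releases L14 and L7
  run T_e (it waits on nothing); releases L13
  run T_a (it waits on nothing); releases L16 and L8
  run T_c (it waits on nothing); releases L1
  run T_d (all its waits — L1, L13, L7 and L16 — are resolved); releases L15 and L6


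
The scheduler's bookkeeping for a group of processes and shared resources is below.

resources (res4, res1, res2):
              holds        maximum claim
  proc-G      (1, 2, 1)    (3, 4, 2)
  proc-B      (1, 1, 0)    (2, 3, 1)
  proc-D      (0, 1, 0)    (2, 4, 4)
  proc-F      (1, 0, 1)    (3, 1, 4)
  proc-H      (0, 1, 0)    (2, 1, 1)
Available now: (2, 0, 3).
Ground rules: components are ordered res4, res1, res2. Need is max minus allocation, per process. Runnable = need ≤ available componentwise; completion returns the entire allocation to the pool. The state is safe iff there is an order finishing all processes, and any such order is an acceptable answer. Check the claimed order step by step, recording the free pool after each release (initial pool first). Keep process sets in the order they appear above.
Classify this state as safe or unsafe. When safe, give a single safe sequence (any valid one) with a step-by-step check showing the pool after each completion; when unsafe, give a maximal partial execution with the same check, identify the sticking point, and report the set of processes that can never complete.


UNSAFE — no complete ordering exists.
Key observation: the pool after proc-H, proc-F is (3, 1, 4); every surviving request exceeds it in res1, so progress ends there.
Going as far as possible: proc-H, proc-F; after that, nothing fits. Verifying each step:
  pool = (2, 0, 3)
  proc-H needs (2, 0, 1) <= (2, 0, 3) -> finishes; pool += (0, 1, 0) = (2, 1, 3)
  proc-F needs (2, 1, 3) <= (2, 1, 3) -> finishes; pool += (1, 0, 1) = (3, 1, 4)
  blocked: proc-G wants (2, 2, 1), pool (3, 1, 4) — not enough res1
  blocked: proc-B wants (1, 2, 1), pool (3, 1, 4) — not enough res1
  blocked: proc-D wants (2, 3, 4), pool (3, 1, 4) — not enough res1
Permanently blocked: proc-G, proc-B and proc-D.


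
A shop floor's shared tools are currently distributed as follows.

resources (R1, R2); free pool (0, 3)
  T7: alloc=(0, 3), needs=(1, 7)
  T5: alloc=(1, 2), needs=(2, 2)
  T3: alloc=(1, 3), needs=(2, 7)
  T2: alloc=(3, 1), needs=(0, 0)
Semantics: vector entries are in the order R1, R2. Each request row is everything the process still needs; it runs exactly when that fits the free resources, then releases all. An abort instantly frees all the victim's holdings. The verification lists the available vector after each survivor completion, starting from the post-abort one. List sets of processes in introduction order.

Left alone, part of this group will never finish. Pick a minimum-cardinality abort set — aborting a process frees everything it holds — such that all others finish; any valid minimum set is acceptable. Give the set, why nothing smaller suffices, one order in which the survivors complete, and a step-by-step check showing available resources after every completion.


Minimum abort set: T7.
Key observation: T3 could never have finished before the abort; with (0, 3) returned by T7, it fits at step 2.
No smaller set exists: with zero aborts the deadlock remains.
Survivors finish in the order: T2, T3, T5. Check, step by step (pool after the aborts first):
  pool = (0, 6)
  T2: need (0, 0) fits (0, 6); releases (3, 1), pool now (3, 7)
  T3: need (2, 7) fits (3, 7); releases (1, 3), pool now (4, 10)
  T5: need (2, 2) fits (4, 10); releases (1, 2), pool now (5, 12)


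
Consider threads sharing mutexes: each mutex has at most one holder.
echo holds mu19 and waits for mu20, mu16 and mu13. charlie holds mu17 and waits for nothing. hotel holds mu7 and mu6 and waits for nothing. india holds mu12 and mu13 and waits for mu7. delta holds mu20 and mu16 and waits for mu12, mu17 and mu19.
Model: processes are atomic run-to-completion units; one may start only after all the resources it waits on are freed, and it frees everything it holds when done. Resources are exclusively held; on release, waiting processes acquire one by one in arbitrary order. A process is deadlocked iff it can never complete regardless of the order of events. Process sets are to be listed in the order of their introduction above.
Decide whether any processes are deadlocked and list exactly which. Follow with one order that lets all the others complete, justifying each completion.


Deadlocked: echo and delta.
Key observation: the knot is the closed ring of waits echo -> delta -> echo; no other process is dragged down with it.
One completion order for the rest: hotel, india, charlie.
Step-by-step check:
  run hotel (it waits on nothing); releases mu7 and mu6
  india waits on mu7 — all released -> runs and releases mu12 and mu13
  run charlie (it waits on nothing); releases mu17


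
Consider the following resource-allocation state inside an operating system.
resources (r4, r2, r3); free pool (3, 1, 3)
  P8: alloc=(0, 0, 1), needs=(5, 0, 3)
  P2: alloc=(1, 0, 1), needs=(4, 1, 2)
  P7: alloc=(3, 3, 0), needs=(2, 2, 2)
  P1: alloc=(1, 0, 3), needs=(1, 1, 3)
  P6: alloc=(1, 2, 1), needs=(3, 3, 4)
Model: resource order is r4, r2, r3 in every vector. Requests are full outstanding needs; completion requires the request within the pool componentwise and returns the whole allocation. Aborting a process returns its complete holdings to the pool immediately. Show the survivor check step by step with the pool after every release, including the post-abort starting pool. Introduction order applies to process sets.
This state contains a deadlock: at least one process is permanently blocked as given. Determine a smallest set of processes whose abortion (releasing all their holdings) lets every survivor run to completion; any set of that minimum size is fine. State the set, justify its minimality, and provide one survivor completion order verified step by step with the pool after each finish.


The answer: abort P6.
Key observation: before aborting P6, P7 was permanently blocked — no order could ever run it; afterwards it completes at step 4.
Minimality: the empty abort set fails — the state is deadlocked as it stands.
Survivors finish in the order: P1, P8, P2, P7. Step-by-step check (pool after the aborts first):
  pool = (4, 3, 4)
  run P1 (needs (1, 1, 3), free (4, 3, 4)); after release of (1, 0, 3) the pool is (5, 3, 7)
  run P8 (needs (5, 0, 3), free (5, 3, 7)); after release of (0, 0, 1) the pool is (5, 3, 8)
  run P2 (needs (4, 1, 2), free (5, 3, 8)); after release of (1, 0, 1) the pool is (6, 3, 9)
  run P7 (needs (2, 2, 2), free (6, 3, 9)); after release of (3, 3, 0) the pool is (9, 6, 9)


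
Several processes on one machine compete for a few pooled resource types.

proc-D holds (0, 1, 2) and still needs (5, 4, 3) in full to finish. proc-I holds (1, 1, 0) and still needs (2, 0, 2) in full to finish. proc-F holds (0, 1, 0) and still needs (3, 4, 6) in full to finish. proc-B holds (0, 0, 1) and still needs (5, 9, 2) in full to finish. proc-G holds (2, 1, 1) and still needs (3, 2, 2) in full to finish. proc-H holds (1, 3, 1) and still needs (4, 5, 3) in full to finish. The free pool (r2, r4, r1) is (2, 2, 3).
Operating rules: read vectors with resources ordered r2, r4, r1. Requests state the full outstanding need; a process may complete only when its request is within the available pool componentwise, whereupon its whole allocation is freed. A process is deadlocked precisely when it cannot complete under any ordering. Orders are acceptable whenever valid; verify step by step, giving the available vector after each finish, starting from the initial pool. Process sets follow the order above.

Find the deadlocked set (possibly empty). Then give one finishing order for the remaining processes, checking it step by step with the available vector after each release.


The deadlocked set is empty.
Key observation: beginning at proc-I, releases accumulate fast enough that every process eventually fits.
The rest can finish in the order proc-I, proc-G, proc-D, proc-H, proc-F, proc-B. Check, step by step:
  pool = (2, 2, 3)
  run proc-I (needs (2, 0, 2), free (2, 2, 3)); after release of (1, 1, 0) the pool is (3, 3, 3)
  run proc-G (needs (3, 2, 2), free (3, 3, 3)); after release of (2, 1, 1) the pool is (5, 4, 4)
  run proc-D (needs (5, 4, 3), free (5, 4, 4)); after release of (0, 1, 2) the pool is (5, 5, 6)
  run proc-H (needs (4, 5, 3), free (5, 5, 6)); after release of (1, 3, 1) the pool is (6, 8, 7)
  run proc-F (needs (3, 4, 6), free (6, 8, 7)); after release of (0, 1, 0) the pool is (6, 9, 7)
  run proc-B (needs (5, 9, 2), free (6, 9, 7)); after release of (0, 0, 1) the pool is (6, 9, 8)


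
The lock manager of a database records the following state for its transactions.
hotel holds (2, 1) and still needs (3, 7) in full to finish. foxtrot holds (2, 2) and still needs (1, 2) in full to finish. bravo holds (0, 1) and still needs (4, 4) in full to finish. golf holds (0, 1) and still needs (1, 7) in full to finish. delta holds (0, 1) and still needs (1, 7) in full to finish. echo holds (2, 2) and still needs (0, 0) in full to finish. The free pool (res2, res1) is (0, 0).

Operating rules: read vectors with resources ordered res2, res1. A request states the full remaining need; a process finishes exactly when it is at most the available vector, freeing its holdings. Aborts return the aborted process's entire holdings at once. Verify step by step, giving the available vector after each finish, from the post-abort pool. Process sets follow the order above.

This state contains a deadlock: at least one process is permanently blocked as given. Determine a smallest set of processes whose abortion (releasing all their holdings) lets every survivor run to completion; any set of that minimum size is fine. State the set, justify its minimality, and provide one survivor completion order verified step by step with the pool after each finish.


The answer: abort golf and delta.
Key observation: before aborting golf and delta, hotel was permanently blocked — no order could ever run it; afterwards it completes at step 4.
Why nothing smaller works — every single abort fails: hotel alone leaves golf blocked (short on res1); foxtrot alone leaves hotel blocked (short on res1); bravo alone leaves hotel blocked (short on res1); golf alone leaves hotel blocked (short on res1); delta alone leaves hotel blocked (short on res1); echo alone leaves hotel blocked (short on res1).
The survivors complete as echo, foxtrot, bravo, hotel. Walking it through (starting from the post-abort pool):
  pool = (0, 2)
  run echo (needs (0, 0), free (0, 2)); after release of (2, 2) the pool is (2, 4)
  run foxtrot (needs (1, 2), free (2, 4)); after release of (2, 2) the pool is (4, 6)
  run bravo (needs (4, 4), free (4, 6)); after release of (0, 1) the pool is (4, 7)
  run hotel (needs (3, 7), free (4, 7)); after release of (2, 1) the pool is (6, 8)


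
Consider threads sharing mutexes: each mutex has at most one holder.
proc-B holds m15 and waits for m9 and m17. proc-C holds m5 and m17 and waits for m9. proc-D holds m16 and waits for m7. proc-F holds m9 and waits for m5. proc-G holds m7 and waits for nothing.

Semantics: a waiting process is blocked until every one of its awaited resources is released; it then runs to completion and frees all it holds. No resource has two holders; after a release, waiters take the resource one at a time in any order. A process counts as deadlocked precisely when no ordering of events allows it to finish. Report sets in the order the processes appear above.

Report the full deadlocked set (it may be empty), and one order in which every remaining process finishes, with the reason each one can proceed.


The deadlocked set is proc-B, proc-C and proc-F.
Key observation: the cycle proc-C -> proc-F -> proc-C can never break — each member waits on the next; proc-B waits into the deadlock from upstream.
A valid finishing order for the others: proc-G, proc-D.
Step-by-step check:
  proc-G waits on nothing -> runs at once and releases m7
  run proc-D (all its waits — m7 — are resolved); releases m16


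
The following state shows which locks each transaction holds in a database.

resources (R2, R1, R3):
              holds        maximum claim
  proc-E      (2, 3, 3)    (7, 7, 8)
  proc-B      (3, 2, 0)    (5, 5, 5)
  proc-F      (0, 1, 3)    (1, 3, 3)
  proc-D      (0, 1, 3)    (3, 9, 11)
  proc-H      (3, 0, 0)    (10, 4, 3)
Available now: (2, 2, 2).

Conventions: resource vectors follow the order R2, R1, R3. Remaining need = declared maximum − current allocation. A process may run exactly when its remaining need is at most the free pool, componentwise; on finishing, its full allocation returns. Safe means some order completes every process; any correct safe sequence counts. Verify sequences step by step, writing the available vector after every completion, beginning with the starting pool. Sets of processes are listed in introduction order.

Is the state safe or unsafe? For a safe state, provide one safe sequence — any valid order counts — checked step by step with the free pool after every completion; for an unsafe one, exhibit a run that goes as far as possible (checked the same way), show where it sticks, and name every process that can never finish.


SAFE — a valid safe sequence is proc-F, proc-B, proc-E, proc-H, proc-D.
Key observation: at proc-F the run first touches a limit — (1, 2, 0) against (2, 2, 2), exact on a resource it actually requests.
Step-by-step check:
  pool = (2, 2, 2)
  proc-F: need (1, 2, 0) fits (2, 2, 2); releases (0, 1, 3), pool now (2, 3, 5)
  proc-B: need (2, 3, 5) fits (2, 3, 5); releases (3, 2, 0), pool now (5, 5, 5)
  proc-E: need (5, 4, 5) fits (5, 5, 5); releases (2, 3, 3), pool now (7, 8, 8)
  proc-H: need (7, 4, 3) fits (7, 8, 8); releases (3, 0, 0), pool now (10, 8, 8)
  proc-D: need (3, 8, 8) fits (10, 8, 8); releases (0, 1, 3), pool now (10, 9, 11)


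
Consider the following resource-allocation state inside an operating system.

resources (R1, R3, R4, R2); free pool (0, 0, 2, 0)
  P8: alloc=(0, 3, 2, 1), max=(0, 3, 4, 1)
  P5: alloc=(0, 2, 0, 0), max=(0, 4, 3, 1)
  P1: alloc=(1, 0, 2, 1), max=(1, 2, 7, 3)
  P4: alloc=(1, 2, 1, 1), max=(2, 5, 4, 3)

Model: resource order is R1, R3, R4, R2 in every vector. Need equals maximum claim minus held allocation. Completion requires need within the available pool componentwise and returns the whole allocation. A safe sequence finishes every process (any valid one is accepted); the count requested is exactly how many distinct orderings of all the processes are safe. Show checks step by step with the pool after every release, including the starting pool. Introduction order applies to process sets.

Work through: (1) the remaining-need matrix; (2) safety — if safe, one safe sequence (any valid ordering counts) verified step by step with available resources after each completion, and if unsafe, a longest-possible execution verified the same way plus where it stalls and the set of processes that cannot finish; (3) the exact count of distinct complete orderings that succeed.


(1) Need matrix, components ordered R1, R3, R4, R2:
  P8: (0, 0, 2, 0)
  P5: (0, 2, 3, 1)
  P1: (0, 2, 5, 2)
  P4: (1, 3, 3, 2)
(2) UNSAFE.
Key observation: R2 is the bottleneck — with P8, P5 done the pool holds (0, 5, 4, 1), short of every remaining need.
Going as far as possible: P8, P5; after that, nothing fits. Walking it through:
  pool = (0, 0, 2, 0)
  P8 needs (0, 0, 2, 0) <= (0, 0, 2, 0) -> finishes; pool += (0, 3, 2, 1) = (0, 3, 4, 1)
  P5 needs (0, 2, 3, 1) <= (0, 3, 4, 1) -> finishes; pool += (0, 2, 0, 0) = (0, 5, 4, 1)
  blocked: P1 wants (0, 2, 5, 2), pool (0, 5, 4, 1) — not enough R4 and R2
  blocked: P4 wants (1, 3, 3, 2), pool (0, 5, 4, 1) — not enough R1 and R2
Processes that can never finish: P1 and P4.
(3) The exact count: 0 of the possible complete orderings are safe sequences.


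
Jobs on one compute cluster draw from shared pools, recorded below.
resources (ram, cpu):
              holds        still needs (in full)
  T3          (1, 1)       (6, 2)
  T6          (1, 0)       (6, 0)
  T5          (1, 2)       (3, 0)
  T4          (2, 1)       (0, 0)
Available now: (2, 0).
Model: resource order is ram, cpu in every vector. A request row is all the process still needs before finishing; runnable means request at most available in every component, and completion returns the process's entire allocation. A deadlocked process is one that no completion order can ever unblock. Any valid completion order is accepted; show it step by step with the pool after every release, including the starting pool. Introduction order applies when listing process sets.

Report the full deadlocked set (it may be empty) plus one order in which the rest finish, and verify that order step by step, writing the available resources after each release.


The deadlocked set is T3 and T6.
Key observation: ram is the bottleneck — with T4, T5 done the pool holds (5, 3), short of every remaining need.
A valid finishing order for the others: T4, T5. Check, step by step:
  pool = (2, 0)
  T4 needs (0, 0) <= (2, 0) -> finishes; pool += (2, 1) = (4, 1)
  T5 needs (3, 0) <= (4, 1) -> finishes; pool += (1, 2) = (5, 3)
The blocked processes can never fit:
  blocked: T3 wants (6, 2), pool (5, 3) — not enough ram
  blocked: T6 wants (6, 0), pool (5, 3) — not enough ram


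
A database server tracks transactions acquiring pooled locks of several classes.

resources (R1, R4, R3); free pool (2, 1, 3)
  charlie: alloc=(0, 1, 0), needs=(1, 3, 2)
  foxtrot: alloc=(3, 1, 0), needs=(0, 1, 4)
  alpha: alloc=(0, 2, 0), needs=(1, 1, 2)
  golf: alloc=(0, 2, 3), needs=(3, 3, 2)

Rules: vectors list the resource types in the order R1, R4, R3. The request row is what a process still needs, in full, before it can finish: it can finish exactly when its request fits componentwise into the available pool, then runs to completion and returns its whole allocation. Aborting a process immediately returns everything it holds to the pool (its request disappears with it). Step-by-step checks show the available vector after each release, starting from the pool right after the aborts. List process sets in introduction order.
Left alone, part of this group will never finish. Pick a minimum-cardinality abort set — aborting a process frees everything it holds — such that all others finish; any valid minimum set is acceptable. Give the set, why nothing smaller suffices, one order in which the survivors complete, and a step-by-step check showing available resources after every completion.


The answer: abort golf.
Key observation: foxtrot was stuck for good until golf gave back (0, 2, 3); in the order shown it finishes at step 2.
Minimality: the empty abort set fails — the state is deadlocked as it stands.
One survivor order: charlie, foxtrot, alpha. Step-by-step check (post-abort pool first):
  pool = (2, 3, 6)
  charlie: need (1, 3, 2) fits (2, 3, 6); releases (0, 1, 0), pool now (2, 4, 6)
  foxtrot: need (0, 1, 4) fits (2, 4, 6); releases (3, 1, 0), pool now (5, 5, 6)
  alpha: need (1, 1, 2) fits (5, 5, 6); releases (0, 2, 0), pool now (5, 7, 6)


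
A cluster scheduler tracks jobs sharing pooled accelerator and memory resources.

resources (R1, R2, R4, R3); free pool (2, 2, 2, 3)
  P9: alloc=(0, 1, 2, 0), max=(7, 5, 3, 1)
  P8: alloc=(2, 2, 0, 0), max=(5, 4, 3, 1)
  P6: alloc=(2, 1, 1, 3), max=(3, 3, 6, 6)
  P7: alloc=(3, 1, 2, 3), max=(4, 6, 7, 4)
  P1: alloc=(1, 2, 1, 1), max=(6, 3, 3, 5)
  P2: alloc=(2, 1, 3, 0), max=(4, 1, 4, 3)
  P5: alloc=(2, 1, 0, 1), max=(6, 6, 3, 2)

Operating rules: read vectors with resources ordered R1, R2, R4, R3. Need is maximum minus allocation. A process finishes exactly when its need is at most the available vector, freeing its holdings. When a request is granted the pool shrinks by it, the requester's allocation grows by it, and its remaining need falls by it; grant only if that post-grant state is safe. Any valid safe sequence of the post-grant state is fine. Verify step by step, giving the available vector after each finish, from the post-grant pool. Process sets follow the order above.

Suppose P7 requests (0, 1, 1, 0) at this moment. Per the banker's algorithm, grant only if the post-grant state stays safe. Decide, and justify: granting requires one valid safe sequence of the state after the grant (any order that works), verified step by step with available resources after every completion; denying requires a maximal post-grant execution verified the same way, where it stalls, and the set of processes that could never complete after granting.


GRANT — the state after the grant stays safe, e.g. via P2, P8, P7, P9, P6, P1, P5.
Key observation: post-grant, (2, 1, 1, 3) remains, and an order beginning with P2 completes everyone.
Step-by-step check of the post-grant state:
  pool = (2, 1, 1, 3)
  P2 needs (2, 0, 1, 3) <= (2, 1, 1, 3) -> finishes; pool += (2, 1, 3, 0) = (4, 2, 4, 3)
  P8 needs (3, 2, 3, 1) <= (4, 2, 4, 3) -> finishes; pool += (2, 2, 0, 0) = (6, 4, 4, 3)
  P7 needs (1, 4, 4, 1) <= (6, 4, 4, 3) -> finishes; pool += (3, 2, 3, 3) = (9, 6, 7, 6)
  P9 needs (7, 4, 1, 1) <= (9, 6, 7, 6) -> finishes; pool += (0, 1, 2, 0) = (9, 7, 9, 6)
  P6 needs (1, 2, 5, 3) <= (9, 7, 9, 6) -> finishes; pool += (2, 1, 1, 3) = (11, 8, 10, 9)
  P1 needs (5, 1, 2, 4) <= (11, 8, 10, 9) -> finishes; pool += (1, 2, 1, 1) = (12, 10, 11, 10)
  P5 needs (4, 5, 3, 1) <= (12, 10, 11, 10) -> finishes; pool += (2, 1, 0, 1) = (14, 11, 11, 11)
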